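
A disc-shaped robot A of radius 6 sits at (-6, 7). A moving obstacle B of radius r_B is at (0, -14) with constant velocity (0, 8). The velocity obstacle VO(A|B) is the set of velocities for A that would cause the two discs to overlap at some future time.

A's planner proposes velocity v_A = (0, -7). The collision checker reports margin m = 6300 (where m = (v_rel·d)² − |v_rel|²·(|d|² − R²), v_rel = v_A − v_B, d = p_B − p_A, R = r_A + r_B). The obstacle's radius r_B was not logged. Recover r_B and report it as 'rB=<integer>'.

m = 6300
d = (6, -21);  v_rel = (0, -15),  |v_rel|² = 225
v_rel×d = (0)·(-21) − (-15)·(6) = 90
since m = R²·225 − 90²:  R² = (8100 + 6300) / 225 = 64
R = √64 = 8  ⇒  r_B = 8 − 6 = 2

rB=2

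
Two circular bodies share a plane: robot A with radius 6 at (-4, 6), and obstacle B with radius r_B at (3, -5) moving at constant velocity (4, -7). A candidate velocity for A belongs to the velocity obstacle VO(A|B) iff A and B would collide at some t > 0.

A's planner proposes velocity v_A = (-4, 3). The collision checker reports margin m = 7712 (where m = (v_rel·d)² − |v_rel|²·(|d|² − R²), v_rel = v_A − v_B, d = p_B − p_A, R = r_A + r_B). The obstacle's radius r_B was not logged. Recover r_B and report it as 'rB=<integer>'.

m = 7712
d = (7, -11);  v_rel = (-8, 10),  |v_rel|² = 164
v_rel×d = (-8)·(-11) − (10)·(7) = 18
since m = R²·164 − 18²:  R² = (324 + 7712) / 164 = 49
R = √49 = 7  ⇒  r_B = 7 − 6 = 1

rB=1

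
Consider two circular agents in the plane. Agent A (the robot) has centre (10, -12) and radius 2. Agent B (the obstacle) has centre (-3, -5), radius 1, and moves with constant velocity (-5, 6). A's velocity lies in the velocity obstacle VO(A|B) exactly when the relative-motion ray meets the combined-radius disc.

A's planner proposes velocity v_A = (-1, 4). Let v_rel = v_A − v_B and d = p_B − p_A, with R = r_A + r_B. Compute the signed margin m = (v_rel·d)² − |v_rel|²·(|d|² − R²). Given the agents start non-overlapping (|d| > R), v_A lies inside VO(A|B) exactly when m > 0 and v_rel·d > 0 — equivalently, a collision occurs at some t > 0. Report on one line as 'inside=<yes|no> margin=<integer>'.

d = (-13, 7),  |d|² = 218;  R = 2+1 = 3,  c = 218−3² = 209
v_rel = (4, -2),  |v_rel|² = 20;  v_rel·d = (4)·(-13) + (-2)·(7) = -66
20·t² + 132·t + 209 = 0  ⇒  m = (-66)² − 20·209 = 176
m = 176 > 0,  v_rel·d = -66 < 0  ⇒  outside

inside=no margin=176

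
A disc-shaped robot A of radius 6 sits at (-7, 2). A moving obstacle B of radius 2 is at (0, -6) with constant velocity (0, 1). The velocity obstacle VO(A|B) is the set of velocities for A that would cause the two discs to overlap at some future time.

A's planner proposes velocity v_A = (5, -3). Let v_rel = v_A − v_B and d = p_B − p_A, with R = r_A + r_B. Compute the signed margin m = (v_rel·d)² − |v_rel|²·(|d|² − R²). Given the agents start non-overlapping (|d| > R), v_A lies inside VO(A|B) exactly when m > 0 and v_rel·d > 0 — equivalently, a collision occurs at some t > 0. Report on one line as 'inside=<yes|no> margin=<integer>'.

d = (7, -8),  |d|² = 113;  R = 6+2 = 8,  c = 113−8² = 49
v_rel = (5, -4),  |v_rel|² = 41;  v_rel·d = (5)·(7) + (-4)·(-8) = 67
41·t² − 134·t + 49 = 0  ⇒  m = 67² − 41·49 = 2480
m = 2480 > 0,  v_rel·d = 67 > 0  ⇒  inside

inside=yes margin=2480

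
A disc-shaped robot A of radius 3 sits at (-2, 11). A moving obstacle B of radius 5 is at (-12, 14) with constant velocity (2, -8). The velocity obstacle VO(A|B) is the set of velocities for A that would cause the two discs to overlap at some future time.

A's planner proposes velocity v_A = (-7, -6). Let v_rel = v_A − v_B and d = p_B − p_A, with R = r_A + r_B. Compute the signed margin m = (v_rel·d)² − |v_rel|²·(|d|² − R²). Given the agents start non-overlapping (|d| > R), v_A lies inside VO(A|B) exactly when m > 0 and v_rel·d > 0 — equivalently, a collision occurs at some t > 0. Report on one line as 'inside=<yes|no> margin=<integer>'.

d = (-10, 3),  |d|² = 109;  R = 3+5 = 8,  c = 109−8² = 45
v_rel = (-9, 2),  |v_rel|² = 85;  v_rel·d = (-9)·(-10) + (2)·(3) = 96
85·t² − 192·t + 45 = 0  ⇒  m = 96² − 85·45 = 5391
m = 5391 > 0,  v_rel·d = 96 > 0  ⇒  inside

inside=yes margin=5391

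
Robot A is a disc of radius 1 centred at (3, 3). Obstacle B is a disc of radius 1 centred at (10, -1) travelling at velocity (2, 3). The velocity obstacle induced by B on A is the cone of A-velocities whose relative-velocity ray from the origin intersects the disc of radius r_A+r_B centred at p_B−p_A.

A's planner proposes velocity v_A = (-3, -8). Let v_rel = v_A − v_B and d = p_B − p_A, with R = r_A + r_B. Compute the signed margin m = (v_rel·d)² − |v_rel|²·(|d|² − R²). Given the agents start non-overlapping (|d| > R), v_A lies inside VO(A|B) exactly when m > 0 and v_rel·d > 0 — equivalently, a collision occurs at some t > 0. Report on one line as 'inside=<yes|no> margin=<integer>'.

d = (7, -4),  |d|² = 65;  R = 1+1 = 2,  c = 65−2² = 61
v_rel = (-5, -11),  |v_rel|² = 146;  v_rel·d = (-5)·(7) + (-11)·(-4) = 9
146·t² − 18·t + 61 = 0  ⇒  m = 9² − 146·61 = -8825
m = -8825 < 0,  v_rel·d = 9 > 0  ⇒  outside

inside=no margin=-8825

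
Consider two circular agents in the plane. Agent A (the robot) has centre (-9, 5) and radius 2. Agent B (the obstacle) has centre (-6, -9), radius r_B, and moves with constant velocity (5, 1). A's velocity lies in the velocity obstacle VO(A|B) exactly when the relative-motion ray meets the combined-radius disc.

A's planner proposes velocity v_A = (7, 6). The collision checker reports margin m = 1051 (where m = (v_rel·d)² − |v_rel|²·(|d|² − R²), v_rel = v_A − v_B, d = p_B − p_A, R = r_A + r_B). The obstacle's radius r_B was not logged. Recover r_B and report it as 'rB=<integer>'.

m = 1051
d = (3, -14);  v_rel = (2, 5),  |v_rel|² = 29
v_rel×d = (2)·(-14) − (5)·(3) = -43
since m = R²·29 − (-43)²:  R² = (1849 + 1051) / 29 = 100
R = √100 = 10  ⇒  r_B = 10 − 2 = 8

rB=8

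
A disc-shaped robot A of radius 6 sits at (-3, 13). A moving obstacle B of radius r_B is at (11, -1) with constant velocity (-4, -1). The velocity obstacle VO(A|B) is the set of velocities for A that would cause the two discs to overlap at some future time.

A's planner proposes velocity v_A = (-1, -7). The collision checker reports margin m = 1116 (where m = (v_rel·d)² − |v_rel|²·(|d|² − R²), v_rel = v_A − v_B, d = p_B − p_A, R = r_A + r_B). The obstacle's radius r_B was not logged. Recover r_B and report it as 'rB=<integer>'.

m = 1116
d = (14, -14);  v_rel = (3, -6),  |v_rel|² = 45
v_rel×d = (3)·(-14) − (-6)·(14) = 42
since m = R²·45 − 42²:  R² = (1764 + 1116) / 45 = 64
R = √64 = 8  ⇒  r_B = 8 − 6 = 2

rB=2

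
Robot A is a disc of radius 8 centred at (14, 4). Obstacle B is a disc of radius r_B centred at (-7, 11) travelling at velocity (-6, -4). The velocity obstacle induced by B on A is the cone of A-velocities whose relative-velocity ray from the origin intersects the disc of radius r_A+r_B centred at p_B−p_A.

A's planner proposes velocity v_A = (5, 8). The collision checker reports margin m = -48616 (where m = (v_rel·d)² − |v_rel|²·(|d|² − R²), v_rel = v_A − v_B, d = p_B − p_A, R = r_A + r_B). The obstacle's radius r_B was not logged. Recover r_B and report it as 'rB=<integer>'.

m = -48616
d = (-21, 7);  v_rel = (11, 12),  |v_rel|² = 265
v_rel×d = (11)·(7) − (12)·(-21) = 329
since m = R²·265 − 329²:  R² = (108241 + -48616) / 265 = 225
R = √225 = 15  ⇒  r_B = 15 − 8 = 7

rB=7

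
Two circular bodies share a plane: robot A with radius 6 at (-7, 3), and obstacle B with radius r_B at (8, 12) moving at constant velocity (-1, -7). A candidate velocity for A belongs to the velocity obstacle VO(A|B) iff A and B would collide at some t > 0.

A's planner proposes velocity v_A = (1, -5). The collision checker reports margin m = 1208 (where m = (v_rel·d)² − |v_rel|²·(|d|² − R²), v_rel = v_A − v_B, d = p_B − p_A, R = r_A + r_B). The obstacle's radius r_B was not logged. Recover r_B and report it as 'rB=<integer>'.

m = 1208
d = (15, 9);  v_rel = (2, 2),  |v_rel|² = 8
v_rel×d = (2)·(9) − (2)·(15) = -12
since m = R²·8 − (-12)²:  R² = (144 + 1208) / 8 = 169
R = √169 = 13  ⇒  r_B = 13 − 6 = 7

rB=7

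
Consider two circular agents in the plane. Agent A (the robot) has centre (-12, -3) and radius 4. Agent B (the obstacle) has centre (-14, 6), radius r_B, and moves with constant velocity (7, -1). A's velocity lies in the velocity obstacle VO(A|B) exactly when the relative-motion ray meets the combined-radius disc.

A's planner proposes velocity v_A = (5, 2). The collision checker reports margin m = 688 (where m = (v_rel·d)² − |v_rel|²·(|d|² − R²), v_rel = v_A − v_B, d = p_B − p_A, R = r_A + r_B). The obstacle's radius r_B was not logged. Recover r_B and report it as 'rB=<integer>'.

m = 688
d = (-2, 9);  v_rel = (-2, 3),  |v_rel|² = 13
v_rel×d = (-2)·(9) − (3)·(-2) = -12
since m = R²·13 − (-12)²:  R² = (144 + 688) / 13 = 64
R = √64 = 8  ⇒  r_B = 8 − 4 = 4

rB=4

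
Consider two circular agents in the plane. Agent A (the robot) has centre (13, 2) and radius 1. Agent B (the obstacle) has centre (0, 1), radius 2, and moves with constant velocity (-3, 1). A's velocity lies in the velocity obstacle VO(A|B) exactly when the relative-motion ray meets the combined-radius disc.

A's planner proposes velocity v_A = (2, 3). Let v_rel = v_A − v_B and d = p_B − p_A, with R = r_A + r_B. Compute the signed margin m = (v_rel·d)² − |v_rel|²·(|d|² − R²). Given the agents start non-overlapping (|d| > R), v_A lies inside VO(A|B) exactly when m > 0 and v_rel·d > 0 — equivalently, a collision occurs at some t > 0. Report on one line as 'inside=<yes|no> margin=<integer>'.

d = (-13, -1),  |d|² = 170;  R = 1+2 = 3,  c = 170−3² = 161
v_rel = (5, 2),  |v_rel|² = 29;  v_rel·d = (5)·(-13) + (2)·(-1) = -67
29·t² + 134·t + 161 = 0  ⇒  m = (-67)² − 29·161 = -180
m = -180 < 0,  v_rel·d = -67 < 0  ⇒  outside

inside=no margin=-180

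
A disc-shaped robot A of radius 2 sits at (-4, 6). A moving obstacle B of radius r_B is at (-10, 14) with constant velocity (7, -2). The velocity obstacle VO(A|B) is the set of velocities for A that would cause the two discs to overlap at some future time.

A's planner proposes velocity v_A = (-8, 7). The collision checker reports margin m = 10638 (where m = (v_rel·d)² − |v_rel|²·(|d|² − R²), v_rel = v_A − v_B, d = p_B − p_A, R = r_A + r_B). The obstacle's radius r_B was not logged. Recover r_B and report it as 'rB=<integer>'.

m = 10638
d = (-6, 8);  v_rel = (-15, 9),  |v_rel|² = 306
v_rel×d = (-15)·(8) − (9)·(-6) = -66
since m = R²·306 − (-66)²:  R² = (4356 + 10638) / 306 = 49
R = √49 = 7  ⇒  r_B = 7 − 2 = 5

rB=5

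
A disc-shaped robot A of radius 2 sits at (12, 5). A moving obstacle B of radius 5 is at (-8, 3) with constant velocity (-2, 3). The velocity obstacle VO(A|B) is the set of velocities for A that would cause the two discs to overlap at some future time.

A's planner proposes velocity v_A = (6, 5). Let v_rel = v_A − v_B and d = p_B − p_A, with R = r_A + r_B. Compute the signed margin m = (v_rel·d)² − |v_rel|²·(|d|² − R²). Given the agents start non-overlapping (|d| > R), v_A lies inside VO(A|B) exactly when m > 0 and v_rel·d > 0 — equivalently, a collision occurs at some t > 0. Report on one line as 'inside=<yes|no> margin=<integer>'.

d = (-20, -2),  |d|² = 404;  R = 2+5 = 7,  c = 404−7² = 355
v_rel = (8, 2),  |v_rel|² = 68;  v_rel·d = (8)·(-20) + (2)·(-2) = -164
68·t² + 328·t + 355 = 0  ⇒  m = (-164)² − 68·355 = 2756
m = 2756 > 0,  v_rel·d = -164 < 0  ⇒  outside

inside=no margin=2756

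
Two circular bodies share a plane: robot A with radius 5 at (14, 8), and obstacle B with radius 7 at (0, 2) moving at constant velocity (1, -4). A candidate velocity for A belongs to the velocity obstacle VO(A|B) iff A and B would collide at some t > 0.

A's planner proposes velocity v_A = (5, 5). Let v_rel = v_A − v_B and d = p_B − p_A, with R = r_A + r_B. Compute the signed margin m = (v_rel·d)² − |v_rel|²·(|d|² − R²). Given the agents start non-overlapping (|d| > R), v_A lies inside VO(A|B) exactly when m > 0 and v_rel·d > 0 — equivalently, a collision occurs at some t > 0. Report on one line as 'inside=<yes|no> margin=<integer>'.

d = (-14, -6),  |d|² = 232;  R = 5+7 = 12,  c = 232−12² = 88
v_rel = (4, 9),  |v_rel|² = 97;  v_rel·d = (4)·(-14) + (9)·(-6) = -110
97·t² + 220·t + 88 = 0  ⇒  m = (-110)² − 97·88 = 3564
m = 3564 > 0,  v_rel·d = -110 < 0  ⇒  outside

inside=no margin=3564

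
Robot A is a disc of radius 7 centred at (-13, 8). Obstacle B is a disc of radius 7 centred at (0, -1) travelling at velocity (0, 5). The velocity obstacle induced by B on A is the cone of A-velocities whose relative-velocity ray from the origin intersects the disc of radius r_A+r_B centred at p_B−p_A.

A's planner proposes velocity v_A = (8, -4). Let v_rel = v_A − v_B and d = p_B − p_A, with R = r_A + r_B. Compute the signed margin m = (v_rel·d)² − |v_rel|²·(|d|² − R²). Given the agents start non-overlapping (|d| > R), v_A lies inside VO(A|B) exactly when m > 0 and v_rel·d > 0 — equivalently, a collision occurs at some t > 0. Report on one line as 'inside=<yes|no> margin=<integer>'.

d = (13, -9),  |d|² = 250;  R = 7+7 = 14,  c = 250−14² = 54
v_rel = (8, -9),  |v_rel|² = 145;  v_rel·d = (8)·(13) + (-9)·(-9) = 185
145·t² − 370·t + 54 = 0  ⇒  m = 185² − 145·54 = 26395
m = 26395 > 0,  v_rel·d = 185 > 0  ⇒  inside

inside=yes margin=26395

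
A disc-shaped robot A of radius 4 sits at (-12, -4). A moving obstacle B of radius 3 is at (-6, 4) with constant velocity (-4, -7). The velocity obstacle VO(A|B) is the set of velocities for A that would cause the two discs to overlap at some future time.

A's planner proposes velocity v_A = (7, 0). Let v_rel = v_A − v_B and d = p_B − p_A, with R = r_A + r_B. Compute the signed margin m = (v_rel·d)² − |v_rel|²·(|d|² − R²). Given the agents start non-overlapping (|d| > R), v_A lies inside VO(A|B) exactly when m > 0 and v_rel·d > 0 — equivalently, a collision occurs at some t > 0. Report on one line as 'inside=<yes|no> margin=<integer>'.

d = (6, 8),  |d|² = 100;  R = 4+3 = 7,  c = 100−7² = 51
v_rel = (11, 7),  |v_rel|² = 170;  v_rel·d = (11)·(6) + (7)·(8) = 122
170·t² − 244·t + 51 = 0  ⇒  m = 122² − 170·51 = 6214
m = 6214 > 0,  v_rel·d = 122 > 0  ⇒  inside

inside=yes margin=6214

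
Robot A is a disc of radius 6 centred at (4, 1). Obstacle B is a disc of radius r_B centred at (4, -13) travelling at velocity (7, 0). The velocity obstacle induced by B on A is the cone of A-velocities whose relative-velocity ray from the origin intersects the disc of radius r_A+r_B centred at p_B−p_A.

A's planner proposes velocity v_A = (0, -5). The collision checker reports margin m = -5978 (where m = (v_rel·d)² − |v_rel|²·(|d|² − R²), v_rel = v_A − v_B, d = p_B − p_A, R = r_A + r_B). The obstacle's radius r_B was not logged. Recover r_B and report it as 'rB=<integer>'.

m = -5978
d = (0, -14);  v_rel = (-7, -5),  |v_rel|² = 74
v_rel×d = (-7)·(-14) − (-5)·(0) = 98
since m = R²·74 − 98²:  R² = (9604 + -5978) / 74 = 49
R = √49 = 7  ⇒  r_B = 7 − 6 = 1

rB=1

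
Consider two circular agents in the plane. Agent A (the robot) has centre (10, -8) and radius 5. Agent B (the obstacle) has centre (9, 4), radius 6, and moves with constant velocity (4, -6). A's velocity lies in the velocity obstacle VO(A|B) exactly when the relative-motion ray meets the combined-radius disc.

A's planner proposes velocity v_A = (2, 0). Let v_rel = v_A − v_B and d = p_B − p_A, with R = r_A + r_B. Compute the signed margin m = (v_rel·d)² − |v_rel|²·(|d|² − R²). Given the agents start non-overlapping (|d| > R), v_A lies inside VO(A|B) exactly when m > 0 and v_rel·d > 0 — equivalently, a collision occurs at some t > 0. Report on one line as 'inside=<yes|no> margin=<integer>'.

d = (-1, 12),  |d|² = 145;  R = 5+6 = 11,  c = 145−11² = 24
v_rel = (-2, 6),  |v_rel|² = 40;  v_rel·d = (-2)·(-1) + (6)·(12) = 74
40·t² − 148·t + 24 = 0  ⇒  m = 74² − 40·24 = 4516
m = 4516 > 0,  v_rel·d = 74 > 0  ⇒  inside

inside=yes margin=4516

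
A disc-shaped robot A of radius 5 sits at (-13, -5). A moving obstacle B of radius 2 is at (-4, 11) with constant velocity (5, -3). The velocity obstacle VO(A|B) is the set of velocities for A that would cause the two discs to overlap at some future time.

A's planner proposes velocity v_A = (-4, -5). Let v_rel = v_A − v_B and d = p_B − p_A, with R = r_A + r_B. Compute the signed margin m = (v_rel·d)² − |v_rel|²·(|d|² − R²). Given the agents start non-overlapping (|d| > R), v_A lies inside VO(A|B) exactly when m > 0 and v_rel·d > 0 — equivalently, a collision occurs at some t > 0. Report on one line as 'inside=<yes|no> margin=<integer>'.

d = (9, 16),  |d|² = 337;  R = 5+2 = 7,  c = 337−7² = 288
v_rel = (-9, -2),  |v_rel|² = 85;  v_rel·d = (-9)·(9) + (-2)·(16) = -113
85·t² + 226·t + 288 = 0  ⇒  m = (-113)² − 85·288 = -11711
m = -11711 < 0,  v_rel·d = -113 < 0  ⇒  outside

inside=no margin=-11711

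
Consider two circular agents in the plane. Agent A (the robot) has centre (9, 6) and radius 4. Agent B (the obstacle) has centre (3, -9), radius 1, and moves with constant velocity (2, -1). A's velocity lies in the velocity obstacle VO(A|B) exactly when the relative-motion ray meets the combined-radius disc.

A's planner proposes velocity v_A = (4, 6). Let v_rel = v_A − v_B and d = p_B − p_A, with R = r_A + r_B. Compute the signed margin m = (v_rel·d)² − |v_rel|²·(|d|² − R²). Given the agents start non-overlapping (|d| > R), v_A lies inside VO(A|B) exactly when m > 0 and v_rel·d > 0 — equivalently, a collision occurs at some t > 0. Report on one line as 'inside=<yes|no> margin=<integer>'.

d = (-6, -15),  |d|² = 261;  R = 4+1 = 5,  c = 261−5² = 236
v_rel = (2, 7),  |v_rel|² = 53;  v_rel·d = (2)·(-6) + (7)·(-15) = -117
53·t² + 234·t + 236 = 0  ⇒  m = (-117)² − 53·236 = 1181
m = 1181 > 0,  v_rel·d = -117 < 0  ⇒  outside

inside=no margin=1181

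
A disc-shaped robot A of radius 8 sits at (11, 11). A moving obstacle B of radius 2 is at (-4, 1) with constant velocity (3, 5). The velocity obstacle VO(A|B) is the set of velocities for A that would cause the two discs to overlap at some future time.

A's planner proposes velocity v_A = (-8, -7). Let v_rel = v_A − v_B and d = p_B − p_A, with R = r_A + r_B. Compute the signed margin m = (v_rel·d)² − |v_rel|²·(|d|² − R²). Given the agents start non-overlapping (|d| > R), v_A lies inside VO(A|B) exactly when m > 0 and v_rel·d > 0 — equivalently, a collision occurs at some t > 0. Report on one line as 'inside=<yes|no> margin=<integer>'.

d = (-15, -10),  |d|² = 325;  R = 8+2 = 10,  c = 325−10² = 225
v_rel = (-11, -12),  |v_rel|² = 265;  v_rel·d = (-11)·(-15) + (-12)·(-10) = 285
265·t² − 570·t + 225 = 0  ⇒  m = 285² − 265·225 = 21600
m = 21600 > 0,  v_rel·d = 285 > 0  ⇒  inside

inside=yes margin=21600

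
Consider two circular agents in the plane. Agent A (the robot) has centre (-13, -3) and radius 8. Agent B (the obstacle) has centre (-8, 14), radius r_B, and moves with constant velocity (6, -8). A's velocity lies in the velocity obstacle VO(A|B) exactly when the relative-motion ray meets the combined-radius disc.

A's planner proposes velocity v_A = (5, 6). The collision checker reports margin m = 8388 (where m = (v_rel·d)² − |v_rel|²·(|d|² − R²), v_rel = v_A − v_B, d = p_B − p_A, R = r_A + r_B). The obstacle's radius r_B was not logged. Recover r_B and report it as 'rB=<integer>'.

m = 8388
d = (5, 17);  v_rel = (-1, 14),  |v_rel|² = 197
v_rel×d = (-1)·(17) − (14)·(5) = -87
since m = R²·197 − (-87)²:  R² = (7569 + 8388) / 197 = 81
R = √81 = 9  ⇒  r_B = 9 − 8 = 1

rB=1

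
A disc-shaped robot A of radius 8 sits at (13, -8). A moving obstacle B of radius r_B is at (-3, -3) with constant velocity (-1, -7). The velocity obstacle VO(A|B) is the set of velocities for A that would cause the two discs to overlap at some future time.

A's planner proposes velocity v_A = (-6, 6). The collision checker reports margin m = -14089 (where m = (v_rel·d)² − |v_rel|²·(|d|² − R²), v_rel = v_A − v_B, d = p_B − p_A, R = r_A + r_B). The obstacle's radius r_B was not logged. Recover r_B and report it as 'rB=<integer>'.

m = -14089
d = (-16, 5);  v_rel = (-5, 13),  |v_rel|² = 194
v_rel×d = (-5)·(5) − (13)·(-16) = 183
since m = R²·194 − 183²:  R² = (33489 + -14089) / 194 = 100
R = √100 = 10  ⇒  r_B = 10 − 8 = 2

rB=2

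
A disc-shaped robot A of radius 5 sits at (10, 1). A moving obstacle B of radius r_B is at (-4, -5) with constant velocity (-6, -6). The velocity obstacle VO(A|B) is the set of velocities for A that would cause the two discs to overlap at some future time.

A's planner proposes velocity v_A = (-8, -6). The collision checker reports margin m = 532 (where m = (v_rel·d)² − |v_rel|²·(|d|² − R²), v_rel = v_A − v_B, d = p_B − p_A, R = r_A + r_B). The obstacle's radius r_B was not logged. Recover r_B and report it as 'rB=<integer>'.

m = 532
d = (-14, -6);  v_rel = (-2, 0),  |v_rel|² = 4
v_rel×d = (-2)·(-6) − (0)·(-14) = 12
since m = R²·4 − 12²:  R² = (144 + 532) / 4 = 169
R = √169 = 13  ⇒  r_B = 13 − 5 = 8

rB=8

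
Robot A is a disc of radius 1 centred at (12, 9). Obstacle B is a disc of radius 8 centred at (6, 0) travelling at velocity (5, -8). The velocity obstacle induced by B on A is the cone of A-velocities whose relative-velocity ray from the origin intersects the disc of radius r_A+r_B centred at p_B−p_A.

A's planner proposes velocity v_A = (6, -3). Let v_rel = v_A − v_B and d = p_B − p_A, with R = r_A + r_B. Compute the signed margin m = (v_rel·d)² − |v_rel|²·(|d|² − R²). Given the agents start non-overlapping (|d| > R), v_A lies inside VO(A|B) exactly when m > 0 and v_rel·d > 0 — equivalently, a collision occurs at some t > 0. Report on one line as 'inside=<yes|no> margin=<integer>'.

d = (-6, -9),  |d|² = 117;  R = 1+8 = 9,  c = 117−9² = 36
v_rel = (1, 5),  |v_rel|² = 26;  v_rel·d = (1)·(-6) + (5)·(-9) = -51
26·t² + 102·t + 36 = 0  ⇒  m = (-51)² − 26·36 = 1665
m = 1665 > 0,  v_rel·d = -51 < 0  ⇒  outside

inside=no margin=1665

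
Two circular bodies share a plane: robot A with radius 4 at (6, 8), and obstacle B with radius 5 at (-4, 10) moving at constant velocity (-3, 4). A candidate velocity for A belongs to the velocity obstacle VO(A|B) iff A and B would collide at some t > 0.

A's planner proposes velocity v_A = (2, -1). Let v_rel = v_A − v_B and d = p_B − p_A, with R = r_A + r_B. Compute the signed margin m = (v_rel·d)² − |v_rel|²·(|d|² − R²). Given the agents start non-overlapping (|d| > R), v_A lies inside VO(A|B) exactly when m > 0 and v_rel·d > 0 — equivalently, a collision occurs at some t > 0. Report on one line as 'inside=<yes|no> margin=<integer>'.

d = (-10, 2),  |d|² = 104;  R = 4+5 = 9,  c = 104−9² = 23
v_rel = (5, -5),  |v_rel|² = 50;  v_rel·d = (5)·(-10) + (-5)·(2) = -60
50·t² + 120·t + 23 = 0  ⇒  m = (-60)² − 50·23 = 2450
m = 2450 > 0,  v_rel·d = -60 < 0  ⇒  outside

inside=no margin=2450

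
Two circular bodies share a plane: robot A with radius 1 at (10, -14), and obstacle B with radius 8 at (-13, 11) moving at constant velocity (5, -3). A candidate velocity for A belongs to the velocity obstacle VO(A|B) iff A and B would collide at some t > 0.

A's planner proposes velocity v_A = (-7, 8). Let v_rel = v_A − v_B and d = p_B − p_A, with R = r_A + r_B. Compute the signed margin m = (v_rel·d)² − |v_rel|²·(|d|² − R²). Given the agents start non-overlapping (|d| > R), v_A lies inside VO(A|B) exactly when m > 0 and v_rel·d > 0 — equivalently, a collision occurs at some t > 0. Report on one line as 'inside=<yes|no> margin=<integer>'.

d = (-23, 25),  |d|² = 1154;  R = 1+8 = 9,  c = 1154−9² = 1073
v_rel = (-12, 11),  |v_rel|² = 265;  v_rel·d = (-12)·(-23) + (11)·(25) = 551
265·t² − 1102·t + 1073 = 0  ⇒  m = 551² − 265·1073 = 19256
m = 19256 > 0,  v_rel·d = 551 > 0  ⇒  inside

inside=yes margin=19256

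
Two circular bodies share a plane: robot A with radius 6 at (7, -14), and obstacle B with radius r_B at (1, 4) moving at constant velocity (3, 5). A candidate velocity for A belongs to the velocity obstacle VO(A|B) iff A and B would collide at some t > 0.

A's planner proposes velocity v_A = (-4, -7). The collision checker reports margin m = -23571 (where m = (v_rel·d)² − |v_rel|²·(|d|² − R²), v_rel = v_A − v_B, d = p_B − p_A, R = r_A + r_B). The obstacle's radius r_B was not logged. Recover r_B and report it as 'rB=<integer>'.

m = -23571
d = (-6, 18);  v_rel = (-7, -12),  |v_rel|² = 193
v_rel×d = (-7)·(18) − (-12)·(-6) = -198
since m = R²·193 − (-198)²:  R² = (39204 + -23571) / 193 = 81
R = √81 = 9  ⇒  r_B = 9 − 6 = 3

rB=3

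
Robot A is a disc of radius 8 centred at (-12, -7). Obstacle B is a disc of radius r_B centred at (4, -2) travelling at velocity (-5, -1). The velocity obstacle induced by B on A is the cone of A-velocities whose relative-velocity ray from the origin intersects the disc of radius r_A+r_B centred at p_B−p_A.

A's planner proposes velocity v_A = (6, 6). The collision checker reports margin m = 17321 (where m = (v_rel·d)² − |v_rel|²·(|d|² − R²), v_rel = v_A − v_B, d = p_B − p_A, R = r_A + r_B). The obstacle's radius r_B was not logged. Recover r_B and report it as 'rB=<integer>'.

m = 17321
d = (16, 5);  v_rel = (11, 7),  |v_rel|² = 170
v_rel×d = (11)·(5) − (7)·(16) = -57
since m = R²·170 − (-57)²:  R² = (3249 + 17321) / 170 = 121
R = √121 = 11  ⇒  r_B = 11 − 8 = 3

rB=3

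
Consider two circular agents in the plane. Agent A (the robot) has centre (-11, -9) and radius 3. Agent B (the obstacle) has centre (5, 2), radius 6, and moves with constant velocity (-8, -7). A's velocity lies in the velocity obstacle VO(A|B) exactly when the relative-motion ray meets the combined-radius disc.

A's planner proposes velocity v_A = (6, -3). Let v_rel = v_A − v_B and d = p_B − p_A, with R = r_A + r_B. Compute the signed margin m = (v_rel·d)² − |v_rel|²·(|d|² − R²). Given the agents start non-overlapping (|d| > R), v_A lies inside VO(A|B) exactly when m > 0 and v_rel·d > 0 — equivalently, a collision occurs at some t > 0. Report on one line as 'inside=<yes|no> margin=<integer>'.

d = (16, 11),  |d|² = 377;  R = 3+6 = 9,  c = 377−9² = 296
v_rel = (14, 4),  |v_rel|² = 212;  v_rel·d = (14)·(16) + (4)·(11) = 268
212·t² − 536·t + 296 = 0  ⇒  m = 268² − 212·296 = 9072
m = 9072 > 0,  v_rel·d = 268 > 0  ⇒  inside

inside=yes margin=9072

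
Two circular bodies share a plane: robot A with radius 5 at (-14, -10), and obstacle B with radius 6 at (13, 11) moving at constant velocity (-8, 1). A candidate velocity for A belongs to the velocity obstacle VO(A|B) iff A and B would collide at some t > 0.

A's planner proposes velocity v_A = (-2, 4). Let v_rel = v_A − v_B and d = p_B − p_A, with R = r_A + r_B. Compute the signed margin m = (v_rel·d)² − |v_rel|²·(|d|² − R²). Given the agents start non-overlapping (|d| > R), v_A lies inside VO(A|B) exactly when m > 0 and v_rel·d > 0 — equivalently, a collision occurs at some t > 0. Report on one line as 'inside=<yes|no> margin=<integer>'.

d = (27, 21),  |d|² = 1170;  R = 5+6 = 11,  c = 1170−11² = 1049
v_rel = (6, 3),  |v_rel|² = 45;  v_rel·d = (6)·(27) + (3)·(21) = 225
45·t² − 450·t + 1049 = 0  ⇒  m = 225² − 45·1049 = 3420
m = 3420 > 0,  v_rel·d = 225 > 0  ⇒  inside

inside=yes margin=3420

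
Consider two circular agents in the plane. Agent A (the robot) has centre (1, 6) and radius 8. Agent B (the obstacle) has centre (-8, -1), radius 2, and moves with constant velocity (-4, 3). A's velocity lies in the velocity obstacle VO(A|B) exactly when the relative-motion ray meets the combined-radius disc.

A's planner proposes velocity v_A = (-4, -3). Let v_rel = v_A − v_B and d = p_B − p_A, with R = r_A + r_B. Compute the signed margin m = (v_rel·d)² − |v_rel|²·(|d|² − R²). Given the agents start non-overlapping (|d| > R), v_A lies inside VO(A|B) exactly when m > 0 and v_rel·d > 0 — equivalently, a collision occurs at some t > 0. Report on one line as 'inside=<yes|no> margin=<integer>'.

d = (-9, -7),  |d|² = 130;  R = 8+2 = 10,  c = 130−10² = 30
v_rel = (0, -6),  |v_rel|² = 36;  v_rel·d = (0)·(-9) + (-6)·(-7) = 42
36·t² − 84·t + 30 = 0  ⇒  m = 42² − 36·30 = 684
m = 684 > 0,  v_rel·d = 42 > 0  ⇒  inside

inside=yes margin=684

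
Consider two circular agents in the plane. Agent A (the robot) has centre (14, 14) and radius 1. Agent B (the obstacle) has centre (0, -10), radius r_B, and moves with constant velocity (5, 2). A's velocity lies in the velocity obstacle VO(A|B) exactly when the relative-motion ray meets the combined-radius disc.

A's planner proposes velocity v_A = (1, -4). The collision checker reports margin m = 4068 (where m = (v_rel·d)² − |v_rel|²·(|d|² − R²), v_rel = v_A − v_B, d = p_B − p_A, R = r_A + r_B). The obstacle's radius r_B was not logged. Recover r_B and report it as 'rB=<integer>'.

m = 4068
d = (-14, -24);  v_rel = (-4, -6),  |v_rel|² = 52
v_rel×d = (-4)·(-24) − (-6)·(-14) = 12
since m = R²·52 − 12²:  R² = (144 + 4068) / 52 = 81
R = √81 = 9  ⇒  r_B = 9 − 1 = 8

rB=8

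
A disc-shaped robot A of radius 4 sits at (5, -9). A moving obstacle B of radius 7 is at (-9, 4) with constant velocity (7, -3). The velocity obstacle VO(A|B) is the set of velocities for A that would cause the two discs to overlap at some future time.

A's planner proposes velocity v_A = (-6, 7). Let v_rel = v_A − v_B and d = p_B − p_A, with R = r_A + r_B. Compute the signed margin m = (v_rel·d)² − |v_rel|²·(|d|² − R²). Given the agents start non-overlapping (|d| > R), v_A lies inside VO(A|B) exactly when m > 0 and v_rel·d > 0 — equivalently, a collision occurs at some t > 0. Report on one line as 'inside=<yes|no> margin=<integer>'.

d = (-14, 13),  |d|² = 365;  R = 4+7 = 11,  c = 365−11² = 244
v_rel = (-13, 10),  |v_rel|² = 269;  v_rel·d = (-13)·(-14) + (10)·(13) = 312
269·t² − 624·t + 244 = 0  ⇒  m = 312² − 269·244 = 31708
m = 31708 > 0,  v_rel·d = 312 > 0  ⇒  inside

inside=yes margin=31708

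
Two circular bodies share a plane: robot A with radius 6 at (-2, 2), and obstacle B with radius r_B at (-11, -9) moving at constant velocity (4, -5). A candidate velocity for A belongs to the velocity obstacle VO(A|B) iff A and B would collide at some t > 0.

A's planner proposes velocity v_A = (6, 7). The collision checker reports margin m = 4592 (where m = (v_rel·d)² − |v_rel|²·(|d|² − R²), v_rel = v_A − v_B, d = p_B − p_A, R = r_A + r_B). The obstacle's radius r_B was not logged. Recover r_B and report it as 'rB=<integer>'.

m = 4592
d = (-9, -11);  v_rel = (2, 12),  |v_rel|² = 148
v_rel×d = (2)·(-11) − (12)·(-9) = 86
since m = R²·148 − 86²:  R² = (7396 + 4592) / 148 = 81
R = √81 = 9  ⇒  r_B = 9 − 6 = 3

rB=3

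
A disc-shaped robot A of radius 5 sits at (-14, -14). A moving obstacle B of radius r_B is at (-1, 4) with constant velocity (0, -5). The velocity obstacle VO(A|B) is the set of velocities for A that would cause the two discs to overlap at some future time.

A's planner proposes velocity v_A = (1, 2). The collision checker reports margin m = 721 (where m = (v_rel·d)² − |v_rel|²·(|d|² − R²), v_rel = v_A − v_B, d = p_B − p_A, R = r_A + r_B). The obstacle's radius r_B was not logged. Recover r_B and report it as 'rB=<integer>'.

m = 721
d = (13, 18);  v_rel = (1, 7),  |v_rel|² = 50
v_rel×d = (1)·(18) − (7)·(13) = -73
since m = R²·50 − (-73)²:  R² = (5329 + 721) / 50 = 121
R = √121 = 11  ⇒  r_B = 11 − 5 = 6

rB=6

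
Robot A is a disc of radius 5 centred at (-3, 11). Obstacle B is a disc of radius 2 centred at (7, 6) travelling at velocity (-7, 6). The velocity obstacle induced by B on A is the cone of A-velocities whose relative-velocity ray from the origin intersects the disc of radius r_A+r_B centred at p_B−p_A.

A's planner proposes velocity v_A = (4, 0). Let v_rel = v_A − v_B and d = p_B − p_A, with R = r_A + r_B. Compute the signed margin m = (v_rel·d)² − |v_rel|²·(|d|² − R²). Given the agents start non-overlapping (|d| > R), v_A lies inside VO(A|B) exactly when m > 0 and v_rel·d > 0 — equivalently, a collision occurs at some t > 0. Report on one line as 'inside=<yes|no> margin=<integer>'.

d = (10, -5),  |d|² = 125;  R = 5+2 = 7,  c = 125−7² = 76
v_rel = (11, -6),  |v_rel|² = 157;  v_rel·d = (11)·(10) + (-6)·(-5) = 140
157·t² − 280·t + 76 = 0  ⇒  m = 140² − 157·76 = 7668
m = 7668 > 0,  v_rel·d = 140 > 0  ⇒  inside

inside=yes margin=7668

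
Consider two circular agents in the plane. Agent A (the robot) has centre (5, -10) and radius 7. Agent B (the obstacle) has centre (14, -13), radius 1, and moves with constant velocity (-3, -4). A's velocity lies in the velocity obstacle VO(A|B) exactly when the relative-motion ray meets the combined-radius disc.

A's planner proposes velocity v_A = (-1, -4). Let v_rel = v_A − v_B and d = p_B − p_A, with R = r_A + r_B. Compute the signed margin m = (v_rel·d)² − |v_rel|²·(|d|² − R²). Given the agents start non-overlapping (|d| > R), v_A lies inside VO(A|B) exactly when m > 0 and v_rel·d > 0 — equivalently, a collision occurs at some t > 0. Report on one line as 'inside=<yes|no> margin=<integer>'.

d = (9, -3),  |d|² = 90;  R = 7+1 = 8,  c = 90−8² = 26
v_rel = (2, 0),  |v_rel|² = 4;  v_rel·d = (2)·(9) + (0)·(-3) = 18
4·t² − 36·t + 26 = 0  ⇒  m = 18² − 4·26 = 220
m = 220 > 0,  v_rel·d = 18 > 0  ⇒  inside

inside=yes margin=220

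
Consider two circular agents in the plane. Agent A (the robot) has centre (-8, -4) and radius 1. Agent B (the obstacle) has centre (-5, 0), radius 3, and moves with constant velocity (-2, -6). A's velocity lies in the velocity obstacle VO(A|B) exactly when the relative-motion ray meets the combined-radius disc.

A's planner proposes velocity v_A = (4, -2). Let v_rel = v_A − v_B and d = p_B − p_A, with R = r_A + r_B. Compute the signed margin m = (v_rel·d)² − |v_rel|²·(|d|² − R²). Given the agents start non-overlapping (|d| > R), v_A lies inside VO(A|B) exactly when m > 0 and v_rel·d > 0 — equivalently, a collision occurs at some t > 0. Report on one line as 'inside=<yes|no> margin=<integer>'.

d = (3, 4),  |d|² = 25;  R = 1+3 = 4,  c = 25−4² = 9
v_rel = (6, 4),  |v_rel|² = 52;  v_rel·d = (6)·(3) + (4)·(4) = 34
52·t² − 68·t + 9 = 0  ⇒  m = 34² − 52·9 = 688
m = 688 > 0,  v_rel·d = 34 > 0  ⇒  inside

inside=yes margin=688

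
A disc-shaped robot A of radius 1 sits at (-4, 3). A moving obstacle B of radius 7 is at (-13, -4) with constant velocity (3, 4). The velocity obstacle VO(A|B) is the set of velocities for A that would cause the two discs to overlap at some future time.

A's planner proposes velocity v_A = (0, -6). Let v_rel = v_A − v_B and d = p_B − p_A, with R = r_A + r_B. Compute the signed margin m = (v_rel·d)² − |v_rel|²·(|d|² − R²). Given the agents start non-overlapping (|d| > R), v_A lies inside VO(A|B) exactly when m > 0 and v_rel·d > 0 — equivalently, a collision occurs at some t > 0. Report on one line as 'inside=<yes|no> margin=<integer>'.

d = (-9, -7),  |d|² = 130;  R = 1+7 = 8,  c = 130−8² = 66
v_rel = (-3, -10),  |v_rel|² = 109;  v_rel·d = (-3)·(-9) + (-10)·(-7) = 97
109·t² − 194·t + 66 = 0  ⇒  m = 97² − 109·66 = 2215
m = 2215 > 0,  v_rel·d = 97 > 0  ⇒  inside

inside=yes margin=2215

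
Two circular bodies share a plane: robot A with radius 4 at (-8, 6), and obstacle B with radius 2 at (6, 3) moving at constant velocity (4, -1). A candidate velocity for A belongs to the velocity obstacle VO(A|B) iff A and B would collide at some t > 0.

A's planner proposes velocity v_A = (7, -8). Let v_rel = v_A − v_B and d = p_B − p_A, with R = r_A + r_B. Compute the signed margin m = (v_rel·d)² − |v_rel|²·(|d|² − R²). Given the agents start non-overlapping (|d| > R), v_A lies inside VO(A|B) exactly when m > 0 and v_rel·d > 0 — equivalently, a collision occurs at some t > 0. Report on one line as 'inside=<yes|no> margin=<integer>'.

d = (14, -3),  |d|² = 205;  R = 4+2 = 6,  c = 205−6² = 169
v_rel = (3, -7),  |v_rel|² = 58;  v_rel·d = (3)·(14) + (-7)·(-3) = 63
58·t² − 126·t + 169 = 0  ⇒  m = 63² − 58·169 = -5833
m = -5833 < 0,  v_rel·d = 63 > 0  ⇒  outside

inside=no margin=-5833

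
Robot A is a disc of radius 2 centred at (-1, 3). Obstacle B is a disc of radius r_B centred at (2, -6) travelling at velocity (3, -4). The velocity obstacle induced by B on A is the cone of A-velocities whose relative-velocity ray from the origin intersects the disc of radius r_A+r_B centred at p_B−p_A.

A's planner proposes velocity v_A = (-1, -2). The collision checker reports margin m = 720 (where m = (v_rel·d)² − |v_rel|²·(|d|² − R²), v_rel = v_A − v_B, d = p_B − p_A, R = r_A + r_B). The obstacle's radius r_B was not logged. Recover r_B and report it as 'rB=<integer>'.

m = 720
d = (3, -9);  v_rel = (-4, 2),  |v_rel|² = 20
v_rel×d = (-4)·(-9) − (2)·(3) = 30
since m = R²·20 − 30²:  R² = (900 + 720) / 20 = 81
R = √81 = 9  ⇒  r_B = 9 − 2 = 7

rB=7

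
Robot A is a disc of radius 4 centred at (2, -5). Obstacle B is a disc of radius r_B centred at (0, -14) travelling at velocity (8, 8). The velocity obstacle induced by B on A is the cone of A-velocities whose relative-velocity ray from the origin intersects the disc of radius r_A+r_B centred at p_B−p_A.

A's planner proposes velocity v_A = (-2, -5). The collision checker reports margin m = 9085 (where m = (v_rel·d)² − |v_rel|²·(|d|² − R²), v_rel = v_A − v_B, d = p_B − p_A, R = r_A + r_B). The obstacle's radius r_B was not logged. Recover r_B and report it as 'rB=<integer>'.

m = 9085
d = (-2, -9);  v_rel = (-10, -13),  |v_rel|² = 269
v_rel×d = (-10)·(-9) − (-13)·(-2) = 64
since m = R²·269 − 64²:  R² = (4096 + 9085) / 269 = 49
R = √49 = 7  ⇒  r_B = 7 − 4 = 3

rB=3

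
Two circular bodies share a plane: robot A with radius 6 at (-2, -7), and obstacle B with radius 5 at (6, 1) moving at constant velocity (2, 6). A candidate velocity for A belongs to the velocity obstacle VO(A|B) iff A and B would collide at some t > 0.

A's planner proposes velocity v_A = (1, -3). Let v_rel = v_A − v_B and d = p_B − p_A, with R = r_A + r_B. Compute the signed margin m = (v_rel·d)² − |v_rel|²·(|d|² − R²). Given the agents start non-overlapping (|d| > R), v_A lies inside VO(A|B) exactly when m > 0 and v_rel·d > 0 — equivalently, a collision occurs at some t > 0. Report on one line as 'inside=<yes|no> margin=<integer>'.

d = (8, 8),  |d|² = 128;  R = 6+5 = 11,  c = 128−11² = 7
v_rel = (-1, -9),  |v_rel|² = 82;  v_rel·d = (-1)·(8) + (-9)·(8) = -80
82·t² + 160·t + 7 = 0  ⇒  m = (-80)² − 82·7 = 5826
m = 5826 > 0,  v_rel·d = -80 < 0  ⇒  outside

inside=no margin=5826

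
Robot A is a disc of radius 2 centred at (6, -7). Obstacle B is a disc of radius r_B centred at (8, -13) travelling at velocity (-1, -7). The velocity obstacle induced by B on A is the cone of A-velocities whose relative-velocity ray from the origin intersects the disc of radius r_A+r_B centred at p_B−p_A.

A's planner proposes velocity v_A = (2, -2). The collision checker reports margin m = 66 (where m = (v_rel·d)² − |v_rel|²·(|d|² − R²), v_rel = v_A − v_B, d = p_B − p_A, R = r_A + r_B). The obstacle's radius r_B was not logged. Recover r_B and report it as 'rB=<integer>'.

m = 66
d = (2, -6);  v_rel = (3, 5),  |v_rel|² = 34
v_rel×d = (3)·(-6) − (5)·(2) = -28
since m = R²·34 − (-28)²:  R² = (784 + 66) / 34 = 25
R = √25 = 5  ⇒  r_B = 5 − 2 = 3

rB=3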